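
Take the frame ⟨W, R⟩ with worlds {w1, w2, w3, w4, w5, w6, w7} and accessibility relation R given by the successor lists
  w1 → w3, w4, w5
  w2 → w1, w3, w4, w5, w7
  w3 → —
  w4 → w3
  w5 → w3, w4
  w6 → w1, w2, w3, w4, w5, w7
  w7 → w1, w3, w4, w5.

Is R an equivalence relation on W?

Reflexive: no — w1 is not related to itself.
Symmetric: no — w1 R w3 but not w3 R w1.
Transitive: yes — every two-step R-path is closed by a direct edge.
So R is not an equivalence relation.

No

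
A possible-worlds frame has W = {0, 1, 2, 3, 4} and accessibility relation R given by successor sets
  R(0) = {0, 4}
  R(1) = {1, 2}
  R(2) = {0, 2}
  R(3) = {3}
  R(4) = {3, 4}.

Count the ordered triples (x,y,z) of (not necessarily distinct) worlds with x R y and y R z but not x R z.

3

Enumerating: (0,4,3), (1,2,0), (2,0,4).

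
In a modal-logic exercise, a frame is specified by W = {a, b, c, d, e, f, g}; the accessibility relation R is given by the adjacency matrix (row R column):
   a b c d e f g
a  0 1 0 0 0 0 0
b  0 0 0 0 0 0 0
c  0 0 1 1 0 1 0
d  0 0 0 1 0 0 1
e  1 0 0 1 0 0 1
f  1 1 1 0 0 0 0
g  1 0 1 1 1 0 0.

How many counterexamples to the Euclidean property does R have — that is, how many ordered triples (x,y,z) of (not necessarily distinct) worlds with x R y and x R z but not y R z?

Enumerating: (a,b,b), (c,d,c), (c,d,f), (c,f,d), (c,f,f), (d,g,g), (e,a,a), (e,a,d), (e,a,g), (e,d,a), (e,g,g), (f,a,a), … and 17 more.
Total: 29.

29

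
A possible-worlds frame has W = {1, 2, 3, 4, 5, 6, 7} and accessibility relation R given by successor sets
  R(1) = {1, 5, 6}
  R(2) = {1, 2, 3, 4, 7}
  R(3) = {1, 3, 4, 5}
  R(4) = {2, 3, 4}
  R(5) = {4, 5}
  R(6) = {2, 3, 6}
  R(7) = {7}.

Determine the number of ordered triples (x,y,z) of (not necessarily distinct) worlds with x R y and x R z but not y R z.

27

Enumerating: (1,5,1), (1,5,6), (1,6,1), (1,6,5), (2,1,2), (2,1,3), (2,1,4), (2,1,7), (2,3,2), (2,3,7), (2,4,1), (2,4,7), … and 15 more.
Total: 27.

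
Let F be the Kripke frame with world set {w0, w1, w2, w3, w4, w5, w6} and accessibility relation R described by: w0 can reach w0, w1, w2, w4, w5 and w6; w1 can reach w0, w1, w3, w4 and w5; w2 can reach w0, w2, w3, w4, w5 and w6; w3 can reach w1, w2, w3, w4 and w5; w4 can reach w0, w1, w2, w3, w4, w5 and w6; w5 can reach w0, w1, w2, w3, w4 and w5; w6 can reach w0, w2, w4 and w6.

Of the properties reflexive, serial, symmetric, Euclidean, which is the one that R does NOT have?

Reflexive: yes — every world is R-related to itself.
Serial: yes — every world has a successor (e.g. w0 R w0).
Symmetric: yes — every pair in R has its reverse in R.
Euclidean: no — w0 R w1 and w0 R w2, but not w1 R w2.
Only Euclidean fails.

Euclidean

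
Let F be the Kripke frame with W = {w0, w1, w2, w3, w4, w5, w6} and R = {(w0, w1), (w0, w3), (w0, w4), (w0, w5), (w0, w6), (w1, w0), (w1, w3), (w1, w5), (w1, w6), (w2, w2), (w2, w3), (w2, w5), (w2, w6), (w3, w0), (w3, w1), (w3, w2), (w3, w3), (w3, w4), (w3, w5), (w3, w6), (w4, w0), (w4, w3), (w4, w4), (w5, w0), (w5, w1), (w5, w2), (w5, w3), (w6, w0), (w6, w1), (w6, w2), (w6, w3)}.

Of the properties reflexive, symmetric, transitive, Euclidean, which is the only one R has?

Reflexive: no — w0 is not related to itself.
Symmetric: yes — every pair in R has its reverse in R.
Transitive: no — w0 R w3 and w3 R w2, but not w0 R w2.
Euclidean: no — w0 R w1 and w0 R w4, but not w1 R w4.
Only symmetric holds.

symmetric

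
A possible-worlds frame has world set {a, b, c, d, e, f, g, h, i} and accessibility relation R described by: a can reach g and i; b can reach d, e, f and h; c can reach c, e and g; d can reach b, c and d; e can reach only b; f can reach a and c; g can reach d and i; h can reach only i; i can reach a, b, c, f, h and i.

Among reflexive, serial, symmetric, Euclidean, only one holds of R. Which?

Reflexive: no — a is not related to itself.
Serial: yes — every world has a successor (e.g. a R g).
Symmetric: no — a R g but not g R a.
Euclidean: no — a R i and a R g, but not i R g.
Only serial holds.

serial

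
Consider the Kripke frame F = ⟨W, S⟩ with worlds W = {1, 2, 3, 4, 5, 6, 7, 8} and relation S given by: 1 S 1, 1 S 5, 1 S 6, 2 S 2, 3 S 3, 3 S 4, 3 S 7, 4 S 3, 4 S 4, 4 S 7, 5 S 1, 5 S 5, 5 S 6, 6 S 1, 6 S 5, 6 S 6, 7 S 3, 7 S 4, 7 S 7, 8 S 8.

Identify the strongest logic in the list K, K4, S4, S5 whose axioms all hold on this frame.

Transitive (axiom 4): yes — every two-step S-path is closed by a direct edge.
Reflexive (axiom T): yes — every world is S-related to itself.
Euclidean (axiom 5): yes — any two successors of a common world are S-related.
So F validates K, K4, S4, S5. The strongest is S5.

S5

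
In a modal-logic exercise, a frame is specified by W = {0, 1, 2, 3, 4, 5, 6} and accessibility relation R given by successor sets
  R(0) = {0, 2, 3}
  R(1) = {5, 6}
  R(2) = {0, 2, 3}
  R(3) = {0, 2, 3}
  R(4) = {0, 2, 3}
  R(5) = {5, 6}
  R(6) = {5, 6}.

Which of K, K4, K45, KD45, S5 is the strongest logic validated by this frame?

KD45

Transitive (axiom 4): yes — every two-step R-path is closed by a direct edge.
Euclidean (axiom 5): yes — any two successors of a common world are R-related.
Serial (axiom D): yes — every world has a successor (e.g. 0 R 0).
Reflexive (axiom T): no — 1 is not related to itself.
So F validates K, K4, K45, KD45; S5 would additionally require R to be reflexive. The strongest is KD45.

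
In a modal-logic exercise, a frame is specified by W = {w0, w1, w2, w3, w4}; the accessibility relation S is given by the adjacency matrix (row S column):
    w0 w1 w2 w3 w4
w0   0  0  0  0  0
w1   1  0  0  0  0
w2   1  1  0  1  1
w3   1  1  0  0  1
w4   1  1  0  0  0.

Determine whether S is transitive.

Yes

Transitive: yes — every two-step S-path is closed by a direct edge.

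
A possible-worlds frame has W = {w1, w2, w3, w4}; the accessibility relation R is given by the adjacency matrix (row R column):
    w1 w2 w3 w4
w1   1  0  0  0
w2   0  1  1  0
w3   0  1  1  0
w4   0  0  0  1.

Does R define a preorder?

Reflexive: yes — every world is R-related to itself.
Transitive: yes — every two-step R-path is closed by a direct edge.
So R is a preorder.

Yes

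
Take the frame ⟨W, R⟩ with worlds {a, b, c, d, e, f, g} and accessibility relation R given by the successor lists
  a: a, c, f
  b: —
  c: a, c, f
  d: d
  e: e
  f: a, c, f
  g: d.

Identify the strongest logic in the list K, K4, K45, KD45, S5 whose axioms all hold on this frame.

K45

Transitive (axiom 4): yes — every two-step R-path is closed by a direct edge.
Euclidean (axiom 5): yes — any two successors of a common world are R-related.
Serial (axiom D): no — b has no R-successor.
Reflexive (axiom T): no — b is not related to itself.
So F validates K, K4, K45; KD45 would additionally require R to be serial. The strongest is K45.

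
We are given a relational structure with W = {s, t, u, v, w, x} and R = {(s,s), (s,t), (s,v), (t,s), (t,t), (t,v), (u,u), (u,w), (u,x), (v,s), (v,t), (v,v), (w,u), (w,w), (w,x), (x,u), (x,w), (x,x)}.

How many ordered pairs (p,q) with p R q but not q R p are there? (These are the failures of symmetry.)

R is symmetric; there are no such tuples.

0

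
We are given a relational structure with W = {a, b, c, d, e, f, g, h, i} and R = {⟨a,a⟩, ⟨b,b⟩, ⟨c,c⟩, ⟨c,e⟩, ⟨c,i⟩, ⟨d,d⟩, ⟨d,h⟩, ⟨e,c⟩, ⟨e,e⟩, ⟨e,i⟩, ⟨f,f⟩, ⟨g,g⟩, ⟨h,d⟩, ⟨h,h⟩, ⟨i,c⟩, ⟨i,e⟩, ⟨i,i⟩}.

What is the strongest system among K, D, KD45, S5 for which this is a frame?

S5

Serial (axiom D): yes — every world has a successor (e.g. a R a).
Euclidean (axiom 5): yes — any two successors of a common world are R-related.
Transitive (axiom 4): yes — every two-step R-path is closed by a direct edge.
Reflexive (axiom T): yes — every world is R-related to itself.
So F validates K, D, KD45, S5. The strongest is S5.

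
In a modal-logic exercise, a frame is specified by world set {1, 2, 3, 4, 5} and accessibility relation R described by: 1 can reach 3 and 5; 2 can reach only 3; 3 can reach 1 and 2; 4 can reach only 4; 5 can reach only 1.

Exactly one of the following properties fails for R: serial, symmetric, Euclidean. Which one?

Euclidean

Serial: yes — every world has a successor (e.g. 1 R 3).
Symmetric: yes — every pair in R has its reverse in R.
Euclidean: no — 1 R 3 and 1 R 5, but not 3 R 5.
Only Euclidean fails.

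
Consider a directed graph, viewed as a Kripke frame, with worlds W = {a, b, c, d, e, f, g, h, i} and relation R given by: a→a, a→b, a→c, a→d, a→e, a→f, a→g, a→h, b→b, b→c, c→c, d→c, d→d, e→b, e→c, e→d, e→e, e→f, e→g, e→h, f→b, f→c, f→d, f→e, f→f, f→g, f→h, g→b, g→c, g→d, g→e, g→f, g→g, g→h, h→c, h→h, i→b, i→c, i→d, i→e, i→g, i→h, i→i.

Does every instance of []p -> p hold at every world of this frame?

By correspondence theory, T is valid on a frame iff R is reflexive.
Reflexive: yes — every world is R-related to itself.

Yes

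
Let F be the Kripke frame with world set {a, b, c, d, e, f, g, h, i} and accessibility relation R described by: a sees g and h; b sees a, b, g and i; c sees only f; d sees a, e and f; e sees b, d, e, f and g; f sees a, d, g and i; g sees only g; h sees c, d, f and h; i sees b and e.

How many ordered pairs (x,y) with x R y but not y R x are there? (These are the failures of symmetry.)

16

Enumerating: (a,g), (a,h), (b,a), (b,g), (c,f), (d,a), (e,b), (e,f), (e,g), (f,a), (f,g), (f,i), (h,c), (h,d), (h,f), (i,e).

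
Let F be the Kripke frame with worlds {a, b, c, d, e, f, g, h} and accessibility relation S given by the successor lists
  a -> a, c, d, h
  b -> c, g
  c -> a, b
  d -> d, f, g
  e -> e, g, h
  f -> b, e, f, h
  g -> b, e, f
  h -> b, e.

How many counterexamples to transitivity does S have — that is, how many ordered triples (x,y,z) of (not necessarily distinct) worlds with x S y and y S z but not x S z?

Enumerating: (a,c,b), (a,d,f), (a,d,g), (a,h,b), (a,h,e), (b,c,a), (b,c,b), (b,g,b), (b,g,e), (b,g,f), (c,a,c), (c,a,d), … and 23 more.
Total: 35.

35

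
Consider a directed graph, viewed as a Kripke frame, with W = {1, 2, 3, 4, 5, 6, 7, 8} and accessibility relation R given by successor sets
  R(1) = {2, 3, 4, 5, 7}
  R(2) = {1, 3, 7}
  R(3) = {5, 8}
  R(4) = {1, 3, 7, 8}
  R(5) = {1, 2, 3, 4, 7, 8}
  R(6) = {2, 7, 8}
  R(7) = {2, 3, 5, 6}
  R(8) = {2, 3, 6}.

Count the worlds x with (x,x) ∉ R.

Enumerating: 1, 2, 3, 4, 5, 6, 7, 8.

8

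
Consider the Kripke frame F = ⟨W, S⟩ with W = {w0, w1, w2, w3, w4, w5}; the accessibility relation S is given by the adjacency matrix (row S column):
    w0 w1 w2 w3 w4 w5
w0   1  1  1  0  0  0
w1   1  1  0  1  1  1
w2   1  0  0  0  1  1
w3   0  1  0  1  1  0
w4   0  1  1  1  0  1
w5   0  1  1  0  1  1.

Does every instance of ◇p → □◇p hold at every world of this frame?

Axiom 5 corresponds to the accessibility relation being Euclidean.
Euclidean: no — w0 S w1 and w0 S w2, but not w1 S w2.

No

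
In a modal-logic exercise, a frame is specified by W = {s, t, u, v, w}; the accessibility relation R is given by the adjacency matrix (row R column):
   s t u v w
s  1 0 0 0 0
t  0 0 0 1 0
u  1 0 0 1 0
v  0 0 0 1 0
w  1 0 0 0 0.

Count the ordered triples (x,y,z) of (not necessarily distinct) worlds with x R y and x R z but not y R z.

Enumerating: (u,s,v), (u,v,s).

2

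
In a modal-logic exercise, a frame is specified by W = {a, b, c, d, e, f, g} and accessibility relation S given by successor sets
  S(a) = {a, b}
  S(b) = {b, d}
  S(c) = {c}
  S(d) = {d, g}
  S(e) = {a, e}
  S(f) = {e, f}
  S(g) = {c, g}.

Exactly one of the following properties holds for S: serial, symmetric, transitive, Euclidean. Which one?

Serial: yes — every world has a successor (e.g. a S a).
Symmetric: no — a S b but not b S a.
Transitive: no — a S b and b S d, but not a S d.
Euclidean: no — a S b and a S a, but not b S a.
Only serial holds.

serial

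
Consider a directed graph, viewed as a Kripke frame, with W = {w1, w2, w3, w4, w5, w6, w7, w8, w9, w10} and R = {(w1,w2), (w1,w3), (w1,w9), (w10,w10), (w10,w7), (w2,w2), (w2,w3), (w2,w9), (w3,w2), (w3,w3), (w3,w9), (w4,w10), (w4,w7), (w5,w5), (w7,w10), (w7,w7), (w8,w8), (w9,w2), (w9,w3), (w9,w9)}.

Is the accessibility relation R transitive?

Transitive: yes — every two-step R-path is closed by a direct edge.

Yes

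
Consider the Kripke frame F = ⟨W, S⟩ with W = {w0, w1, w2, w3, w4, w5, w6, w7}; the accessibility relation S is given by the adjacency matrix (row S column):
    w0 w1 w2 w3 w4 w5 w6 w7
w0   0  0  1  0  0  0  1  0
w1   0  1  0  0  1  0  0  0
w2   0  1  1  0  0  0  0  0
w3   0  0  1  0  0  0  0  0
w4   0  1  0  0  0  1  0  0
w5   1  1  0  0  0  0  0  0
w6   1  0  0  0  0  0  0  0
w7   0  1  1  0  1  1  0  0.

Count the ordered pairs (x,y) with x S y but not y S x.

10

Enumerating: (w0,w2), (w2,w1), (w3,w2), (w4,w5), (w5,w0), (w5,w1), (w7,w1), (w7,w2), (w7,w4), (w7,w5).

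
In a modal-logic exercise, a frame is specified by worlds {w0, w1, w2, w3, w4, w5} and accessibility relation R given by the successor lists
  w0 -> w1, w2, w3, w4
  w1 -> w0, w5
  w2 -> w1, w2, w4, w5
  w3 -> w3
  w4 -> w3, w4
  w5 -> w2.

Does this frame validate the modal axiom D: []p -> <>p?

Yes

By correspondence theory, D is valid on a frame iff R is serial.
Serial: yes — every world has a successor (e.g. w0 R w1).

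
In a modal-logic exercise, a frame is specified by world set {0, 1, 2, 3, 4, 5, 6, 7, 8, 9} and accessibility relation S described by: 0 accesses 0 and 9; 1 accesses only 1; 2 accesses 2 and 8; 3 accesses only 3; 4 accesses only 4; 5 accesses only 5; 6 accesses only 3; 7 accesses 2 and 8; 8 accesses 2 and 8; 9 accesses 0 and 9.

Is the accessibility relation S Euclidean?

Yes

Euclidean: yes — any two successors of a common world are S-related.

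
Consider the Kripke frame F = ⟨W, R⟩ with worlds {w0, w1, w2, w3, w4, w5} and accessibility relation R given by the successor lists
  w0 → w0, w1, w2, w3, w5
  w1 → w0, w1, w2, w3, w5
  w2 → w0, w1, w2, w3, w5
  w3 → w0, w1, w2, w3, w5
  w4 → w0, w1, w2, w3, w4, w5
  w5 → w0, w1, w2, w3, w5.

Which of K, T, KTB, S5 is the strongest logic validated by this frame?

Reflexive (axiom T): yes — every world is R-related to itself.
Symmetric (axiom B): no — w4 R w0 but not w0 R w4.
Euclidean (axiom 5): no — w4 R w0 and w4 R w4, but not w0 R w4.
So F validates K, T; KTB would additionally require R to be symmetric. The strongest is T.

T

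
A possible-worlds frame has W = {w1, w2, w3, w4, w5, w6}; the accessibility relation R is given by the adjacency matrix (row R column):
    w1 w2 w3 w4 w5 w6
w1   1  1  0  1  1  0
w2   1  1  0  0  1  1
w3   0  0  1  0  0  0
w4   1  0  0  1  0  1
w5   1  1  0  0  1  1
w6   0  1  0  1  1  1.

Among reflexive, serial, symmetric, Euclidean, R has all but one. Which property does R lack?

Euclidean

Reflexive: yes — every world is R-related to itself.
Serial: yes — every world has a successor (e.g. w1 R w1).
Symmetric: yes — every pair in R has its reverse in R.
Euclidean: no — w1 R w2 and w1 R w4, but not w2 R w4.
Only Euclidean fails.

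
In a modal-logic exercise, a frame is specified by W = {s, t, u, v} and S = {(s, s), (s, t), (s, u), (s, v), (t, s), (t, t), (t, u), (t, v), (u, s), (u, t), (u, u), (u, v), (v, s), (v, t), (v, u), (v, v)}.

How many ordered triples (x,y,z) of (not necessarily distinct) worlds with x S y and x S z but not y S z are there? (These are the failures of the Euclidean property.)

0

S is Euclidean; there are no such tuples.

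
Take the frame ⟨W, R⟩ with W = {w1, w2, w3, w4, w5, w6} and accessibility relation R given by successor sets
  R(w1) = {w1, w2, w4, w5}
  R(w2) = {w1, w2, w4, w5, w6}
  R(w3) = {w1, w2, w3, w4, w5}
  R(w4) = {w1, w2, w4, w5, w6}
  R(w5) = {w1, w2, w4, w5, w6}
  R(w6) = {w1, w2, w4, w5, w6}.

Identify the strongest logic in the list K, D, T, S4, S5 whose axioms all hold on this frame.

Serial (axiom D): yes — every world has a successor (e.g. w1 R w1).
Reflexive (axiom T): yes — every world is R-related to itself.
Transitive (axiom 4): no — w1 R w2 and w2 R w6, but not w1 R w6.
Euclidean (axiom 5): no — w2 R w1 and w2 R w6, but not w1 R w6.
So F validates K, D, T; S4 would additionally require R to be transitive. The strongest is T.

T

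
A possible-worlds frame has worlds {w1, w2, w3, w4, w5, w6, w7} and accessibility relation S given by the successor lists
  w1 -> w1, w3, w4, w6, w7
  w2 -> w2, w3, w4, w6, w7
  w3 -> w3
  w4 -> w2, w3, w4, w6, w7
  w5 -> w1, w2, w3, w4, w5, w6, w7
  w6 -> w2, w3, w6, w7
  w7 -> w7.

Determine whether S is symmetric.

Symmetric: no — w1 S w3 but not w3 S w1.

No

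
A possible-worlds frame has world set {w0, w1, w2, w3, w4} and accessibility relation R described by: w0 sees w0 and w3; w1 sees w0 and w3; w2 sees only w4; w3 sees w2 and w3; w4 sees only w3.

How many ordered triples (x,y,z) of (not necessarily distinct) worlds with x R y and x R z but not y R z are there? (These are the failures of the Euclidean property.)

Enumerating: (w0,w3,w0), (w1,w3,w0), (w2,w4,w4), (w3,w2,w2), (w3,w2,w3).

5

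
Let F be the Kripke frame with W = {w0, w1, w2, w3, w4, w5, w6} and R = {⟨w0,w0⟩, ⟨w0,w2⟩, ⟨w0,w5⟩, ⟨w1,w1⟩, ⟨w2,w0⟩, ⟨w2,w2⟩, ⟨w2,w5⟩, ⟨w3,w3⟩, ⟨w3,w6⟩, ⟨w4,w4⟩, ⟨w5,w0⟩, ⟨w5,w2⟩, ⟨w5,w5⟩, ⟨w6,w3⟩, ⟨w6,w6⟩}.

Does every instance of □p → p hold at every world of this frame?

Yes

Axiom T corresponds to the accessibility relation being reflexive.
Reflexive: yes — every world is R-related to itself.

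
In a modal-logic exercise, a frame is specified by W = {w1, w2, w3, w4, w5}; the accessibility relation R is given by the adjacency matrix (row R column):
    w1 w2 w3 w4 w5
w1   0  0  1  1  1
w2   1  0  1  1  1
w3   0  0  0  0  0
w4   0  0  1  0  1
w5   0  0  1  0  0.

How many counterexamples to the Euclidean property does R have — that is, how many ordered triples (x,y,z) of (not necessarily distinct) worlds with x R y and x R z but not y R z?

20

Enumerating: (w1,w3,w3), (w1,w3,w4), (w1,w3,w5), (w1,w4,w4), (w1,w5,w4), (w1,w5,w5), (w2,w1,w1), (w2,w3,w1), (w2,w3,w3), (w2,w3,w4), (w2,w3,w5), (w2,w4,w1), … and 8 more.
Total: 20.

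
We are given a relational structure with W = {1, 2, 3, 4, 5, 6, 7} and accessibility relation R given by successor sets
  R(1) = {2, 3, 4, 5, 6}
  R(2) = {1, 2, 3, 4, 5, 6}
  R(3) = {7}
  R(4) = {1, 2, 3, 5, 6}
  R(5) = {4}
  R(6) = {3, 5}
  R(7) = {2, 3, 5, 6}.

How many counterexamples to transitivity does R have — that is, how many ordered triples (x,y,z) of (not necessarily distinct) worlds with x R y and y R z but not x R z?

Enumerating: (1,2,1), (1,3,7), (1,4,1), (2,3,7), (3,7,2), (3,7,3), (3,7,5), (3,7,6), (4,1,4), (4,2,4), (4,3,7), (4,5,4), … and 11 more.
Total: 23.

23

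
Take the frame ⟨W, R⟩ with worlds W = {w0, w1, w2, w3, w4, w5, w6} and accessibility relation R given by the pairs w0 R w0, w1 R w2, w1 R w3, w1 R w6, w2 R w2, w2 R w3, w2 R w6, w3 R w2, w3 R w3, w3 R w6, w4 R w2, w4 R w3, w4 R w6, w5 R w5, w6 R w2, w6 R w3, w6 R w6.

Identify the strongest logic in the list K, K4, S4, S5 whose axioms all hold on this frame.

K4

Transitive (axiom 4): yes — every two-step R-path is closed by a direct edge.
Reflexive (axiom T): no — w1 is not related to itself.
Euclidean (axiom 5): yes — any two successors of a common world are R-related.
So F validates K, K4; S4 would additionally require R to be reflexive. The strongest is K4.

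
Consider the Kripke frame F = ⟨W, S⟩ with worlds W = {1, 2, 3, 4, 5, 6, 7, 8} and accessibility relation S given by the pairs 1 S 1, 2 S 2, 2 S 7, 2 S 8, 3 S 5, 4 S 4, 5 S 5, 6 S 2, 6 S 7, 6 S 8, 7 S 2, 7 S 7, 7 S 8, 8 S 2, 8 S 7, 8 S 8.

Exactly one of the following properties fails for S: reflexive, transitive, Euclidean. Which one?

Reflexive: no — 3 is not related to itself.
Transitive: yes — every two-step S-path is closed by a direct edge.
Euclidean: yes — any two successors of a common world are S-related.
Only reflexive fails.

reflexive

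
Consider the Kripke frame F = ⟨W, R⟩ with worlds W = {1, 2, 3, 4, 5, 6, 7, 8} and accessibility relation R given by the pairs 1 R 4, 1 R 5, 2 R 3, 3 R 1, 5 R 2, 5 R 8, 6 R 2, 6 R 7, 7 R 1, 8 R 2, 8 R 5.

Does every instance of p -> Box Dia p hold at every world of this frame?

The schema B characterises exactly the symmetric frames.
Symmetric: no — 1 R 4 but not 4 R 1.

No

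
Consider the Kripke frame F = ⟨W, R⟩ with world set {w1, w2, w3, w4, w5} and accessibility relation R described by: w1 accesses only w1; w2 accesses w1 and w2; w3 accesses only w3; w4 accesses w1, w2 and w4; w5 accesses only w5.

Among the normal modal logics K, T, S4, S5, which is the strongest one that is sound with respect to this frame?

S4

Reflexive (axiom T): yes — every world is R-related to itself.
Transitive (axiom 4): yes — every two-step R-path is closed by a direct edge.
Euclidean (axiom 5): no — w4 R w1 and w4 R w2, but not w1 R w2.
So F validates K, T, S4; S5 would additionally require R to be Euclidean. The strongest is S4.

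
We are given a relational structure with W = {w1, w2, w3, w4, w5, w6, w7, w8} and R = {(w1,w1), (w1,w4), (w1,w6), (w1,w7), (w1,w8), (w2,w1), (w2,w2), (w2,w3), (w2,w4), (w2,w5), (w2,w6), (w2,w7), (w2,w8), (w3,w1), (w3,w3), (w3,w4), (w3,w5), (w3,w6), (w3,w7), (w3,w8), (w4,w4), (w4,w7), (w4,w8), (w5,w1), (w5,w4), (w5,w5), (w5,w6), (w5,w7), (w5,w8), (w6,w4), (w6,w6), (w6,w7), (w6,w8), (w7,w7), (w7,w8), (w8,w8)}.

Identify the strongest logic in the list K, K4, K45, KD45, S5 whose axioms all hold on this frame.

Transitive (axiom 4): yes — every two-step R-path is closed by a direct edge.
Euclidean (axiom 5): no — w1 R w4 and w1 R w6, but not w4 R w6.
Serial (axiom D): yes — every world has a successor (e.g. w1 R w1).
Reflexive (axiom T): yes — every world is R-related to itself.
So F validates K, K4; K45 would additionally require R to be Euclidean. The strongest is K4.

K4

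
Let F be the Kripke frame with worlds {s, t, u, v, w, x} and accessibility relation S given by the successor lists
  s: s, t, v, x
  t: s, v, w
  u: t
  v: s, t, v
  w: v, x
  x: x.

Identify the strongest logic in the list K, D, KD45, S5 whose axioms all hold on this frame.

D

Serial (axiom D): yes — every world has a successor (e.g. s S s).
Euclidean (axiom 5): no — s S t and s S x, but not t S x.
Transitive (axiom 4): no — s S t and t S w, but not s S w.
Reflexive (axiom T): no — t is not related to itself.
So F validates K, D; KD45 would additionally require S to be Euclidean and transitive. The strongest is D.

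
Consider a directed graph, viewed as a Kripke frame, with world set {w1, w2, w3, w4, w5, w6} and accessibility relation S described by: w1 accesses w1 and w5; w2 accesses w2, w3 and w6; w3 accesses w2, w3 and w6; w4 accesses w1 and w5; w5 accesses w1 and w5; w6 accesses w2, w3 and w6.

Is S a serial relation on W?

Serial: yes — every world has a successor (e.g. w1 S w1).

Yes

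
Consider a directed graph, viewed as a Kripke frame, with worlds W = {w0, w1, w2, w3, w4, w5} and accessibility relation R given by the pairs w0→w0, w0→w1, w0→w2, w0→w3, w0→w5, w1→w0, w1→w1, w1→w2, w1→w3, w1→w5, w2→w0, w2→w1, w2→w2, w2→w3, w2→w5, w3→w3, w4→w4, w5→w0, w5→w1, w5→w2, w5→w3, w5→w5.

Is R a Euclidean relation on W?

Euclidean: no — w0 R w3 and w0 R w1, but not w3 R w1.

No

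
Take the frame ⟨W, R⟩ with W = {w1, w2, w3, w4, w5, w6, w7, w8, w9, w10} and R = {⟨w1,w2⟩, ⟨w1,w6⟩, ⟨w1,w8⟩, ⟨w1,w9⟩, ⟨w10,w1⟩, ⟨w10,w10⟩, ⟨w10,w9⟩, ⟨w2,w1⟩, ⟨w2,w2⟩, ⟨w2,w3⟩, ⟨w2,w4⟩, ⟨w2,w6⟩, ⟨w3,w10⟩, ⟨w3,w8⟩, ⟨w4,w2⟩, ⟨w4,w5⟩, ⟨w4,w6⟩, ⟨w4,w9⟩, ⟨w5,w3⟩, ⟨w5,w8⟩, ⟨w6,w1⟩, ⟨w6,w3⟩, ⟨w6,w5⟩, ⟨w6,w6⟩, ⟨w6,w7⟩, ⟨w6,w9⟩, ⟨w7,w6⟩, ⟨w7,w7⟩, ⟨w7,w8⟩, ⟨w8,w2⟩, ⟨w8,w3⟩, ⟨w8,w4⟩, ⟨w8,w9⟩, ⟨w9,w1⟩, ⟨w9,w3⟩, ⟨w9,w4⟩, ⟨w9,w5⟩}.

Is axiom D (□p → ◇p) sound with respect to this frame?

Yes

By correspondence theory, D is valid on a frame iff R is serial.
Serial: yes — every world has a successor (e.g. w1 R w2).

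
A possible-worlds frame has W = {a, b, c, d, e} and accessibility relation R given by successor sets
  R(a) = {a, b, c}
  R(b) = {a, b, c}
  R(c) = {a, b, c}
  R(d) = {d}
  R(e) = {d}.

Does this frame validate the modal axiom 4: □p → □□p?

By correspondence theory, 4 is valid on a frame iff R is transitive.
Transitive: yes — every two-step R-path is closed by a direct edge.

Yes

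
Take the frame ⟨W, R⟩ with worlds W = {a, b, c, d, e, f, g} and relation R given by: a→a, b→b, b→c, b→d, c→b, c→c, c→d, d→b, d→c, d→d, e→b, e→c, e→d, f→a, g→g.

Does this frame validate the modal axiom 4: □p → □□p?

Yes

The schema 4 characterises exactly the transitive frames.
Transitive: yes — every two-step R-path is closed by a direct edge.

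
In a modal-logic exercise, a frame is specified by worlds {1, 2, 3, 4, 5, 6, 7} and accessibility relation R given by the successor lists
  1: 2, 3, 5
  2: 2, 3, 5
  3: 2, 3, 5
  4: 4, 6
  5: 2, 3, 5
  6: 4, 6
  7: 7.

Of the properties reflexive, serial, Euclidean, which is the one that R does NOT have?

Reflexive: no — 1 is not related to itself.
Serial: yes — every world has a successor (e.g. 1 R 2).
Euclidean: yes — any two successors of a common world are R-related.
Only reflexive fails.

reflexive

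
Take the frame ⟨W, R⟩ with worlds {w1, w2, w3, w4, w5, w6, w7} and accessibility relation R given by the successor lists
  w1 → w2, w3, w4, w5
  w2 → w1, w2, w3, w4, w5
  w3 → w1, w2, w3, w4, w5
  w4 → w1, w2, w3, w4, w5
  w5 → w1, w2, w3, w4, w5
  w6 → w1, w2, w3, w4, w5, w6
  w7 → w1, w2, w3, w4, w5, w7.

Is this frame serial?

Yes

Serial: yes — every world has a successor (e.g. w1 R w2).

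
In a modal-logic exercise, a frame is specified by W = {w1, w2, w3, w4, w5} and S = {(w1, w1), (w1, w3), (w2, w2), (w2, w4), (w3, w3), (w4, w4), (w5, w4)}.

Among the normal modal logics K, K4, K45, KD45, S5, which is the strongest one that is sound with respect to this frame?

Transitive (axiom 4): yes — every two-step S-path is closed by a direct edge.
Euclidean (axiom 5): no — w1 S w3 and w1 S w1, but not w3 S w1.
Serial (axiom D): yes — every world has a successor (e.g. w1 S w1).
Reflexive (axiom T): no — w5 is not related to itself.
So F validates K, K4; K45 would additionally require S to be Euclidean. The strongest is K4.

K4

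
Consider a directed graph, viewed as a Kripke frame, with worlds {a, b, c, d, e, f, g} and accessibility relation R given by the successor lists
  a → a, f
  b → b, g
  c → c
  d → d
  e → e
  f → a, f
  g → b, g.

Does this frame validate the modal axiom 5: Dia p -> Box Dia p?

The schema 5 characterises exactly the Euclidean frames.
Euclidean: yes — any two successors of a common world are R-related.

Yes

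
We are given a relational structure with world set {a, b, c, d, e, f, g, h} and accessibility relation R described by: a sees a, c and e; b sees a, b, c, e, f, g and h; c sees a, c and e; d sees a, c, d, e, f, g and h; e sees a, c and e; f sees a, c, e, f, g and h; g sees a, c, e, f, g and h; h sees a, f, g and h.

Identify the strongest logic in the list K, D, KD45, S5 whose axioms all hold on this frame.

Serial (axiom D): yes — every world has a successor (e.g. a R a).
Euclidean (axiom 5): no — b R a and b R f, but not a R f.
Transitive (axiom 4): no — h R a and a R c, but not h R c.
Reflexive (axiom T): yes — every world is R-related to itself.
So F validates K, D; KD45 would additionally require R to be Euclidean and transitive. The strongest is D.

D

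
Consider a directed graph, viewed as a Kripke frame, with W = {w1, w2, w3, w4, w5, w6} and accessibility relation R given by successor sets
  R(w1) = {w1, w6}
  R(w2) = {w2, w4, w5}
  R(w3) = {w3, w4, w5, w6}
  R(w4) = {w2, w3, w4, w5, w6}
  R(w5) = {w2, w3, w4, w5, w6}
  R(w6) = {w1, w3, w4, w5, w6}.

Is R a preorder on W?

No

Reflexive: yes — every world is R-related to itself.
Transitive: no — w1 R w6 and w6 R w3, but not w1 R w3.
So R is not a preorder.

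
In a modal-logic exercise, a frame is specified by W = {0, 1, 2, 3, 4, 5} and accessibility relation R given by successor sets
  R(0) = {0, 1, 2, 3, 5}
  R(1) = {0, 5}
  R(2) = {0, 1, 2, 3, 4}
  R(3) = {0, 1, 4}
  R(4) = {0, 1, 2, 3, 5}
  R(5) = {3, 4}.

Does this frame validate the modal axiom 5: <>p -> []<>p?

No

By correspondence theory, 5 is valid on a frame iff R is Euclidean.
Euclidean: no — 0 R 1 and 0 R 2, but not 1 R 2.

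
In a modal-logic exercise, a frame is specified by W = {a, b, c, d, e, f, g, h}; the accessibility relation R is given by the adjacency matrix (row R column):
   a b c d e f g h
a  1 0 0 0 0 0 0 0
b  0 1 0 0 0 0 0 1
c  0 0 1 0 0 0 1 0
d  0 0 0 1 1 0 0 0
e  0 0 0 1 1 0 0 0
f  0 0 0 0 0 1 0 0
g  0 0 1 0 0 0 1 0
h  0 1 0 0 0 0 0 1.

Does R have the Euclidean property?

Yes

Euclidean: yes — any two successors of a common world are R-related.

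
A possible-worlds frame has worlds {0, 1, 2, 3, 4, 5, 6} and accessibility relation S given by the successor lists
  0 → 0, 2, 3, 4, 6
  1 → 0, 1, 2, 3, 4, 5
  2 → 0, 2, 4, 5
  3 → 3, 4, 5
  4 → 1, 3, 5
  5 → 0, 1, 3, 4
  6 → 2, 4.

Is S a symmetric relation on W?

Symmetric: no — 0 S 3 but not 3 S 0.

No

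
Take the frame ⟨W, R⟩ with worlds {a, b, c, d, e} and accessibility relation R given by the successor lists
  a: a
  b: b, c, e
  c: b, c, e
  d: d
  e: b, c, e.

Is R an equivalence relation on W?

Yes

Reflexive: yes — every world is R-related to itself.
Symmetric: yes — every pair in R has its reverse in R.
Transitive: yes — every two-step R-path is closed by a direct edge.
So R is an equivalence relation.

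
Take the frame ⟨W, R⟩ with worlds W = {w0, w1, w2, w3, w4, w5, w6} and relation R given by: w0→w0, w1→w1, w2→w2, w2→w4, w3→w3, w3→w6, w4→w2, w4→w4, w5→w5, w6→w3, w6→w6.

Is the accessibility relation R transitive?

Transitive: yes — every two-step R-path is closed by a direct edge.

Yes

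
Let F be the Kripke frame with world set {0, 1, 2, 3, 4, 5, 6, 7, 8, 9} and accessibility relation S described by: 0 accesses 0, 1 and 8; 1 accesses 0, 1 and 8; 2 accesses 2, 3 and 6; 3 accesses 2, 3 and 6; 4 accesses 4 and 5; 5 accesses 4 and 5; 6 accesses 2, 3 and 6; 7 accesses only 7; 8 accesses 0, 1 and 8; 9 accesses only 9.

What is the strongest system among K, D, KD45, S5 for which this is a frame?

S5

Serial (axiom D): yes — every world has a successor (e.g. 0 S 0).
Euclidean (axiom 5): yes — any two successors of a common world are S-related.
Transitive (axiom 4): yes — every two-step S-path is closed by a direct edge.
Reflexive (axiom T): yes — every world is S-related to itself.
So F validates K, D, KD45, S5. The strongest is S5.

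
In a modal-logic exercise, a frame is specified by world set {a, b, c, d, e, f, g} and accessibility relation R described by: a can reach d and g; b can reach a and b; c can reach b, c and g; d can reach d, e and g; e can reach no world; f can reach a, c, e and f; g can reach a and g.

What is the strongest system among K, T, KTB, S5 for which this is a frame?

K

Reflexive (axiom T): no — a is not related to itself.
Symmetric (axiom B): no — a R d but not d R a.
Euclidean (axiom 5): no — a R g and a R d, but not g R d.
So F validates K; T would additionally require R to be reflexive. The strongest is K.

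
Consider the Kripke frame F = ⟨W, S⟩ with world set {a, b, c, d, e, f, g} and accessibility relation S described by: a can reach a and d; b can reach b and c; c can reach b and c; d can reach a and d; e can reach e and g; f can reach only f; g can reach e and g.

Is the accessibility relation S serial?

Serial: yes — every world has a successor (e.g. a S a).

Yes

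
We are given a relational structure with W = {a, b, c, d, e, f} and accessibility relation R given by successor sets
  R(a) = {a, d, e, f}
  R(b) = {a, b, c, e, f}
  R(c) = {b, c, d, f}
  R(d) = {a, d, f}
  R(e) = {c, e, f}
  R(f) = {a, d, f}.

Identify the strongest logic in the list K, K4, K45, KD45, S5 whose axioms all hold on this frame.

Transitive (axiom 4): no — a R e and e R c, but not a R c.
Euclidean (axiom 5): no — a R d and a R e, but not d R e.
Serial (axiom D): yes — every world has a successor (e.g. a R a).
Reflexive (axiom T): yes — every world is R-related to itself.
So F validates K; K4 would additionally require R to be transitive. The strongest is K.

K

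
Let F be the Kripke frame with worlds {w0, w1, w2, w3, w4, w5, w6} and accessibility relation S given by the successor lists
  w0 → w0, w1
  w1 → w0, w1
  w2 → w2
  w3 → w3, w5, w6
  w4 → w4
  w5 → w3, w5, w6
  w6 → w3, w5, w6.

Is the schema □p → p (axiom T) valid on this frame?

The schema T characterises exactly the reflexive frames.
Reflexive: yes — every world is S-related to itself.

Yes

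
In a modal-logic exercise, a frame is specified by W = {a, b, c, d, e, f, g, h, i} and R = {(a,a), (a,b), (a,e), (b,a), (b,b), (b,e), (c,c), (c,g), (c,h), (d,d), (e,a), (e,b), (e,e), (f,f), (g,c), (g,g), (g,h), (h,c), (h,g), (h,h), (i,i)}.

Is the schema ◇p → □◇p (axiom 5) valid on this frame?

The schema 5 characterises exactly the Euclidean frames.
Euclidean: yes — any two successors of a common world are R-related.

Yes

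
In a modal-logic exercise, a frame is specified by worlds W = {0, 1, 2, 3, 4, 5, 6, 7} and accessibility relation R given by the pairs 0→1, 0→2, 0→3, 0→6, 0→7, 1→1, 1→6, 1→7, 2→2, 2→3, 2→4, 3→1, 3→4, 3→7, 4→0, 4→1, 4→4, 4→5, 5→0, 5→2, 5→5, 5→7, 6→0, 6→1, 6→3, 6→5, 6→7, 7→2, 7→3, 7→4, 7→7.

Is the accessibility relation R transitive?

Transitive: no — 0 R 2 and 2 R 4, but not 0 R 4.

No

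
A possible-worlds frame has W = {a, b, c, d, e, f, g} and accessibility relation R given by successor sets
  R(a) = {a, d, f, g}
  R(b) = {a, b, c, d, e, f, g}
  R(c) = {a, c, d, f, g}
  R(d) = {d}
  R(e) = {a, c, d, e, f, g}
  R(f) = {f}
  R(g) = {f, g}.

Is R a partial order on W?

Reflexive: yes — every world is R-related to itself.
Transitive: yes — every two-step R-path is closed by a direct edge.
Antisymmetric: yes — no distinct pair is related both ways.
So R is a partial order.

Yes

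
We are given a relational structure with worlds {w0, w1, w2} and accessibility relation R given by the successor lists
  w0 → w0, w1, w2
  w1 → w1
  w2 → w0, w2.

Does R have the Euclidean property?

No

Euclidean: no — w0 R w1 and w0 R w2, but not w1 R w2.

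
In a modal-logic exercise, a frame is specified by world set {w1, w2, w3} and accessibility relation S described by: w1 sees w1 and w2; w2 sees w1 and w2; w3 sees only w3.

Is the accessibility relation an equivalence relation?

Reflexive: yes — every world is S-related to itself.
Symmetric: yes — every pair in S has its reverse in S.
Transitive: yes — every two-step S-path is closed by a direct edge.
So S is an equivalence relation.

Yes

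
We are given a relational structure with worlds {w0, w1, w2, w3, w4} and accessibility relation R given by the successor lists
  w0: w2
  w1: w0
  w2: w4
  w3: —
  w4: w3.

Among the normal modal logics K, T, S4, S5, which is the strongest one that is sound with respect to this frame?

K

Reflexive (axiom T): no — w0 is not related to itself.
Transitive (axiom 4): no — w0 R w2 and w2 R w4, but not w0 R w4.
Euclidean (axiom 5): no — w0 R w2 and w0 R w2, but not w2 R w2.
So F validates K; T would additionally require R to be reflexive. The strongest is K.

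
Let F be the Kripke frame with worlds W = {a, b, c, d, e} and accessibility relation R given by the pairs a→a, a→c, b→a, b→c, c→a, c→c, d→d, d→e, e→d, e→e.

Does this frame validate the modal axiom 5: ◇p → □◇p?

By correspondence theory, 5 is valid on a frame iff R is Euclidean.
Euclidean: yes — any two successors of a common world are R-related.

Yes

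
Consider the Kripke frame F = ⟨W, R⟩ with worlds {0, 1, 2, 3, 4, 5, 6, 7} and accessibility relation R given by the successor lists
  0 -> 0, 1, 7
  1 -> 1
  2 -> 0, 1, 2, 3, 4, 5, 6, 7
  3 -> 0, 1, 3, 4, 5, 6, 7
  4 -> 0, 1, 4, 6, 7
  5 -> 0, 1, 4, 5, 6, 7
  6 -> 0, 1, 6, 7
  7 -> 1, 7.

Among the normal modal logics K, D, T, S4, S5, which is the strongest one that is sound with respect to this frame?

S4

Serial (axiom D): yes — every world has a successor (e.g. 0 R 0).
Reflexive (axiom T): yes — every world is R-related to itself.
Transitive (axiom 4): yes — every two-step R-path is closed by a direct edge.
Euclidean (axiom 5): no — 0 R 1 and 0 R 7, but not 1 R 7.
So F validates K, D, T, S4; S5 would additionally require R to be Euclidean. The strongest is S4.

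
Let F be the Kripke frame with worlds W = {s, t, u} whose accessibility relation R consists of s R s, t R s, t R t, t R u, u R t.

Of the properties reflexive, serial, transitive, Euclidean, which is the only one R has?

serial

Reflexive: no — u is not related to itself.
Serial: yes — every world has a successor (e.g. s R s).
Transitive: no — u R t and t R s, but not u R s.
Euclidean: no — t R s and t R u, but not s R u.
Only serial holds.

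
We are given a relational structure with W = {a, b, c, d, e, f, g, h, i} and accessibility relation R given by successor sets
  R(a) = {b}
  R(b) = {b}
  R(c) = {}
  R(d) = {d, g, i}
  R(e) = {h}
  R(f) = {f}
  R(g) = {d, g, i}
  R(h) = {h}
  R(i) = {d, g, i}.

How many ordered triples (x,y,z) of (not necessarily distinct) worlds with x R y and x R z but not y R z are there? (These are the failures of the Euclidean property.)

0

R is Euclidean; there are no such tuples.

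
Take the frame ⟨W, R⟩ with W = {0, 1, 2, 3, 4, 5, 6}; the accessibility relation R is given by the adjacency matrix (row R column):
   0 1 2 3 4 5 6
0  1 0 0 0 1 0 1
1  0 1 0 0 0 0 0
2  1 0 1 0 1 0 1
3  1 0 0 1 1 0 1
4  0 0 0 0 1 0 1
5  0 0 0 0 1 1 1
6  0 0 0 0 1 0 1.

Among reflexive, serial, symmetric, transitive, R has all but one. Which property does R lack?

symmetric

Reflexive: yes — every world is R-related to itself.
Serial: yes — every world has a successor (e.g. 0 R 0).
Symmetric: no — 0 R 4 but not 4 R 0.
Transitive: yes — every two-step R-path is closed by a direct edge.
Only symmetric fails.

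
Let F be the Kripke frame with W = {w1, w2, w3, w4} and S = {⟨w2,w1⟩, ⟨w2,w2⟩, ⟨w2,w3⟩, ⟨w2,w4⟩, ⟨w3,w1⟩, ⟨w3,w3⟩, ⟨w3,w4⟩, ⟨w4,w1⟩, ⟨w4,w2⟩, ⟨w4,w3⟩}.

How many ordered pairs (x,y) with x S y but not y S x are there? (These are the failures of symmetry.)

4

Enumerating: (w2,w1), (w2,w3), (w3,w1), (w4,w1).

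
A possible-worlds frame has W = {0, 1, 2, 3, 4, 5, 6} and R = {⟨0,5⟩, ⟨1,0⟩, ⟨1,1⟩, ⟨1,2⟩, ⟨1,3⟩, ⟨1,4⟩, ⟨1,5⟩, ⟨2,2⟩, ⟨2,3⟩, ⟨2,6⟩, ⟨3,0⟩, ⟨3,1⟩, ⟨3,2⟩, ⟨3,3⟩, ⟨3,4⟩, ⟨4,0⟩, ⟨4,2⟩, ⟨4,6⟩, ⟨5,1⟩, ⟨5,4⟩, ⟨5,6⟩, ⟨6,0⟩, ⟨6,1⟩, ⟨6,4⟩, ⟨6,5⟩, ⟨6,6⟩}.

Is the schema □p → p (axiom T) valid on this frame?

By correspondence theory, T is valid on a frame iff R is reflexive.
Reflexive: no — 0 is not related to itself.

No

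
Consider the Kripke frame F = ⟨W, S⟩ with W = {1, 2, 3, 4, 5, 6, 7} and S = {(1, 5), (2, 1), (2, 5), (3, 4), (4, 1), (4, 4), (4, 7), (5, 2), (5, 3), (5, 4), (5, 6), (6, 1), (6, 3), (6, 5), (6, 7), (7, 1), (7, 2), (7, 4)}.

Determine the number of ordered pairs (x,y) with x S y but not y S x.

11

Enumerating: (1,5), (2,1), (3,4), (4,1), (5,3), (5,4), (6,1), (6,3), (6,7), (7,1), (7,2).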